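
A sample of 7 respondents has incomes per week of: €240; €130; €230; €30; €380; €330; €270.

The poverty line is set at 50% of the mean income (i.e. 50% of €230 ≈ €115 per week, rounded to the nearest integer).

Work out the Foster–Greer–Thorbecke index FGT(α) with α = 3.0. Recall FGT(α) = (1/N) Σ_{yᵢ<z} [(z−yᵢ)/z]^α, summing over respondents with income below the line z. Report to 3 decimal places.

0.058

Below z: €30 (q = 1 of N = 7).
Shortfall ratios: (115−30)/115 = 0.7391.
Raised to α = 3.0: 0.40380.
Sum = 0.403797; FGT(3.0) = 0.403797 / 7 = 0.058.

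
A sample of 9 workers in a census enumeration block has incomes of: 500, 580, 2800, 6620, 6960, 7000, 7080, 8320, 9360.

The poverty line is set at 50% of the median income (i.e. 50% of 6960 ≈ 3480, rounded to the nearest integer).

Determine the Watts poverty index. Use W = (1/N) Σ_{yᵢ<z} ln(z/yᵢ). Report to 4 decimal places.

Poor units: 500, 580, 2800 (q = 3 of N = 9).
Log shortfalls: ln(3480/500) = 1.9402; ln(3480/580) = 1.7918; ln(3480/2800) = 0.2174.
W = 3.949352 / 9 = 0.4388.

0.4388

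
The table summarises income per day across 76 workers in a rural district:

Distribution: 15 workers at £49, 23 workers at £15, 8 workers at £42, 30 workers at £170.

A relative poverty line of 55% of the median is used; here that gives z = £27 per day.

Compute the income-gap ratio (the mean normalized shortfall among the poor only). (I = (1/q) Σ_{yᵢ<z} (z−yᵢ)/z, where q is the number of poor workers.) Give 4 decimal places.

0.4444

Below the line: 23×£15 (q = 23 of N = 76).
Relative gaps: 0.4444 (×23); sum = 10.222222.
I averages over the q = 23 poor units only: 10.222222 / 23 = 0.4444.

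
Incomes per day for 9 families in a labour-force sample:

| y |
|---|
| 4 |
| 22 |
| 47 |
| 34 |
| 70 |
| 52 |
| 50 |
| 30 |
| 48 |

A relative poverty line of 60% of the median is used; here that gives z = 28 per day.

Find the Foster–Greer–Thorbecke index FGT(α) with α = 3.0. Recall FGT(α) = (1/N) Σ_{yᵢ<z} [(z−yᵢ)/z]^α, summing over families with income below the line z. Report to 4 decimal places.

Below z: 4, 22 (q = 2 of N = 9).
Relative gaps: (28−4)/28 = 0.8571; (28−22)/28 = 0.2143.
Raised to α = 3.0: 0.62974; 0.00984.
Sum = 0.639577; FGT(3.0) = 0.639577 / 9 = 0.0711.

0.0711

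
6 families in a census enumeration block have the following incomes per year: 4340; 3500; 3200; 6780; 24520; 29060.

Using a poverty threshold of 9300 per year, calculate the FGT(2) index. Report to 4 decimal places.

0.1962

Incomes under z: 3200, 3500, 4340, 6780 (q = 4 of N = 6).
Gap ratios (z−y)/z: (9300−3200)/9300 = 0.6559; (9300−3500)/9300 = 0.6237; (9300−4340)/9300 = 0.5333; (9300−6780)/9300 = 0.2710.
Squared: 0.4302; 0.3889; 0.2844; 0.0734.
Sum = 1.177038; P₂ = 1.177038 / 6 = 0.1962.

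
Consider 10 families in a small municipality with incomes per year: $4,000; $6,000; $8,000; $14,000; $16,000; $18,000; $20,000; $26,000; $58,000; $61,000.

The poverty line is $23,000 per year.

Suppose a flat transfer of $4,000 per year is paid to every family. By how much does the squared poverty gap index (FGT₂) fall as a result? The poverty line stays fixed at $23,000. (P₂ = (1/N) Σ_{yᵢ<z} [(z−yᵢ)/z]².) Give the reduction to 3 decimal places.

0.092

Before: below the line — $4,000, $6,000, $8,000, $14,000, $16,000, $18,000, $20,000; squared poverty gap index (FGT₂) = 0.19641.
After the $4,000 transfer: below the line — $8,000, $10,000, $12,000, $18,000, $20,000, $22,000; squared poverty gap index (FGT₂) = 0.10397.
Reduction = 0.19641 − 0.10397 = 0.092.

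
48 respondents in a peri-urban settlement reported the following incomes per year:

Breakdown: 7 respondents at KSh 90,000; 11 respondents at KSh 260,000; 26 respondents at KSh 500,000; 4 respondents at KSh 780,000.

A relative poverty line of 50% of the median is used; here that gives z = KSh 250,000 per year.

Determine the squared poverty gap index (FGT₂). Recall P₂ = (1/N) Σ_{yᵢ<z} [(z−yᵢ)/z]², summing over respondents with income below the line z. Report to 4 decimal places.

0.0597

Below the line: 7×KSh 90,000 (q = 7 of N = 48).
Gap ratios (z−y)/z: (250000−90000)/250000 = 0.6400 (×7).
Squared: 0.4096 (×7).
Sum = 2.867200; P₂ = 2.867200 / 48 = 0.0597.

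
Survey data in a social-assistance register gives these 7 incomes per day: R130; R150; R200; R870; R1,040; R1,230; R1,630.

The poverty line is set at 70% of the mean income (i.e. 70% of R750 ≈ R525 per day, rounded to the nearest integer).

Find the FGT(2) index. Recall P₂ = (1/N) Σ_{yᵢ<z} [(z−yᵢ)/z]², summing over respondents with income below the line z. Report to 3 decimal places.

Below z: R130, R150, R200 (q = 3 of N = 7).
Normalized shortfalls: (525−130)/525 = 0.7524; (525−150)/525 = 0.7143; (525−200)/525 = 0.6190.
Squared: 0.5661; 0.5102; 0.3832.
Sum = 1.459501; P₂ = 1.459501 / 7 = 0.209.

0.209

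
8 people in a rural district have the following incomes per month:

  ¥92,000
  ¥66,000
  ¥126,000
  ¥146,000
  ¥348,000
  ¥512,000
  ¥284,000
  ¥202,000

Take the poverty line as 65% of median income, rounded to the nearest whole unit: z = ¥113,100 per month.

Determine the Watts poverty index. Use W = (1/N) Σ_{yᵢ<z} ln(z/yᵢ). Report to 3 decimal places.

Below z: ¥66,000, ¥92,000 (q = 2 of N = 8).
Log shortfalls: ln(113100/66000) = 0.5386; ln(113100/92000) = 0.2065.
W = 0.745101 / 8 = 0.093.

0.093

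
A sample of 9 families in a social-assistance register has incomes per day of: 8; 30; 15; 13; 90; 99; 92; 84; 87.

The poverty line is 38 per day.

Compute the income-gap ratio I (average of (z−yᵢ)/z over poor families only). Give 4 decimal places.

Below the line: 8, 13, 15, 30 (q = 4 of N = 9).
Shortfall ratios (z−y)/z: 0.7895, 0.6579, 0.6053, 0.2105; sum = 2.263158.
The income-gap ratio divides by q (the poor only): 2.263158 / 4 = 0.5658.

0.5658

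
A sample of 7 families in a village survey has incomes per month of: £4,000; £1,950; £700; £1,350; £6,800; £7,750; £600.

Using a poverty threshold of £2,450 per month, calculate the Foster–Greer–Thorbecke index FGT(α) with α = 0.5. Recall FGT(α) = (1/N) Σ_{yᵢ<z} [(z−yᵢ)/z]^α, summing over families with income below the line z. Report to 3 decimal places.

Below the line: £600, £700, £1,350, £1,950 (q = 4 of N = 7).
Shortfall ratios: (2450−600)/2450 = 0.7551; (2450−700)/2450 = 0.7143; (2450−1350)/2450 = 0.4490; (2450−1950)/2450 = 0.2041.
Raised to α = 0.5: 0.86897; 0.84515; 0.67006; 0.45175.
Sum = 2.835934; FGT(0.5) = 2.835934 / 7 = 0.405.

0.405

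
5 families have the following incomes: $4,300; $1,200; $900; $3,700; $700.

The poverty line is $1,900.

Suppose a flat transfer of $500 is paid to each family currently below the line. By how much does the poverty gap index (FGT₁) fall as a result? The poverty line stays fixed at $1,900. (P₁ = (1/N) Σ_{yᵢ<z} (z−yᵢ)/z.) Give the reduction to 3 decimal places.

Before: below the line — $700, $900, $1,200; poverty gap index (FGT₁) = 0.30526.
After the $500 transfer: below the line — $1,200, $1,400, $1,700; poverty gap index (FGT₁) = 0.14737.
Reduction = 0.30526 − 0.14737 = 0.158.

0.158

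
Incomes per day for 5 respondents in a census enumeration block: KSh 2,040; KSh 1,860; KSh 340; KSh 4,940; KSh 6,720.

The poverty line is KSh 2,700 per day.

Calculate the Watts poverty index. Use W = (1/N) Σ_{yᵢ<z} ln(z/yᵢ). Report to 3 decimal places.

0.545

Below z: KSh 340, KSh 1,860, KSh 2,040 (q = 3 of N = 5).
Log shortfalls: ln(2700/340) = 2.0721; ln(2700/1860) = 0.3727; ln(2700/2040) = 0.2803.
W = 2.725039 / 5 = 0.545.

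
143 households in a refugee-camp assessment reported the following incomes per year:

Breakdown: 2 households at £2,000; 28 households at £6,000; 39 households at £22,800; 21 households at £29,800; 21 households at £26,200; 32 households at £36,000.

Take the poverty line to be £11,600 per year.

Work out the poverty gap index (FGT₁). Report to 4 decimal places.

0.1061

Below z: 2×£2,000, 28×£6,000 (q = 30 of N = 143).
Shortfall ratios: (11600−2000)/11600 = 0.8276 (×2); (11600−6000)/11600 = 0.4828 (×28).
Σ = 15.172414. Dividing by the full population N = 143 gives P₁ = 0.1061.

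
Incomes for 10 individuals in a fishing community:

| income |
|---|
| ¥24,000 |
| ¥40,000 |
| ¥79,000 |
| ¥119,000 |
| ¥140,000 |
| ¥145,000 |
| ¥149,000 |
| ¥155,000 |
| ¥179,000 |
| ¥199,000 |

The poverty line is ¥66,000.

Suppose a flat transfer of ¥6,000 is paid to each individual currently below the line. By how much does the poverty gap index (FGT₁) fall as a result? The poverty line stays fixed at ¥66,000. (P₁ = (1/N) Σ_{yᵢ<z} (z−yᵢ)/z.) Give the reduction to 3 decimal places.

0.018

Before: below the line — ¥24,000, ¥40,000; poverty gap index (FGT₁) = 0.10303.
After the ¥6,000 transfer: below the line — ¥30,000, ¥46,000; poverty gap index (FGT₁) = 0.08485.
Reduction = 0.10303 − 0.08485 = 0.018.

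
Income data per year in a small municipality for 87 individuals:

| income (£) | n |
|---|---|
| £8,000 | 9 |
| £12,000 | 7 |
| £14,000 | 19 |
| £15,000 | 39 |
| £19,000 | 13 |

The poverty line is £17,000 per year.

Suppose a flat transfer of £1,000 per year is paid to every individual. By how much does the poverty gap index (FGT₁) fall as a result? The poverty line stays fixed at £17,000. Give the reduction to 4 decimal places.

0.0500

Before: below the line — 9×£8,000, 7×£12,000, 19×£14,000, 39×£15,000; poverty gap index (FGT₁) = 0.169709.
After the £1,000 transfer: below the line — 9×£9,000, 7×£13,000, 19×£15,000, 39×£16,000; poverty gap index (FGT₁) = 0.119675.
Reduction = 0.169709 − 0.119675 = 0.0500.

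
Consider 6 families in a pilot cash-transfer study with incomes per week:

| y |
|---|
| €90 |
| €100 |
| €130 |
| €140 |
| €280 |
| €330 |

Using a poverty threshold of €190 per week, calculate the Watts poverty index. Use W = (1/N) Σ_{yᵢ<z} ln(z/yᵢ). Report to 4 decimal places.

Incomes under z: €90, €100, €130, €140 (q = 4 of N = 6).
Log gaps: ln(190/90) = 0.7472; ln(190/100) = 0.6419; ln(190/130) = 0.3795; ln(190/140) = 0.3054.
W = 2.073940 / 6 = 0.3457.

0.3457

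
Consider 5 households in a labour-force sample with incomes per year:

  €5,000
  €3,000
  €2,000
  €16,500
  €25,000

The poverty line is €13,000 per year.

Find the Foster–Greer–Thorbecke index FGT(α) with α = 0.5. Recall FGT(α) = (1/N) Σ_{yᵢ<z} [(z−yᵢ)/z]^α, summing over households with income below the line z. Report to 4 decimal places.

0.5163

Below the line: €2,000, €3,000, €5,000 (q = 3 of N = 5).
Normalized shortfalls: (13000−2000)/13000 = 0.8462; (13000−3000)/13000 = 0.7692; (13000−5000)/13000 = 0.6154.
Raised to α = 0.5: 0.91987; 0.87706; 0.78446.
Sum = 2.581389; FGT(0.5) = 2.581389 / 5 = 0.5163.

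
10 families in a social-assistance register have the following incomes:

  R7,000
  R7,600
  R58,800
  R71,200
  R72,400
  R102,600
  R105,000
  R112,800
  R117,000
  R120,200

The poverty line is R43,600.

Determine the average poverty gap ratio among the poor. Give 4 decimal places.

0.8326

Poor units: R7,000, R7,600 (q = 2 of N = 10).
Relative gaps: 0.8394, 0.8257; sum = 1.665138.
The income-gap ratio divides by q (the poor only): 1.665138 / 2 = 0.8326.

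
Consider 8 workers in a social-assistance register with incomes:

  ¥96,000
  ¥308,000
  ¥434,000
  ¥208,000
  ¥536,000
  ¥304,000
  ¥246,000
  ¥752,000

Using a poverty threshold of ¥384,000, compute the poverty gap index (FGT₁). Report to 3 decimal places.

Below z: ¥96,000, ¥208,000, ¥246,000, ¥304,000, ¥308,000 (q = 5 of N = 8).
Normalized shortfalls: (384000−96000)/384000 = 0.7500; (384000−208000)/384000 = 0.4583; (384000−246000)/384000 = 0.3594; (384000−304000)/384000 = 0.2083; (384000−308000)/384000 = 0.1979.
Σ = 1.973958. Dividing by the full population N = 8 gives P₁ = 0.247.

0.247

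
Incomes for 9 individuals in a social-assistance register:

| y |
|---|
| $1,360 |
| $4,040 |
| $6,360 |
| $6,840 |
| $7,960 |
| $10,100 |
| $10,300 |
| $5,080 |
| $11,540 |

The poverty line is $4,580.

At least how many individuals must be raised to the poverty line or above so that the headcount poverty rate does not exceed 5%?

2

Currently q = 2 of N = 9 are below the line (H = 0.222).
A headcount ratio of at most 5% allows at most ⌊0.05 × 9⌋ = 0 poor individuals.
So at least 2 − 0 = 2 must be lifted.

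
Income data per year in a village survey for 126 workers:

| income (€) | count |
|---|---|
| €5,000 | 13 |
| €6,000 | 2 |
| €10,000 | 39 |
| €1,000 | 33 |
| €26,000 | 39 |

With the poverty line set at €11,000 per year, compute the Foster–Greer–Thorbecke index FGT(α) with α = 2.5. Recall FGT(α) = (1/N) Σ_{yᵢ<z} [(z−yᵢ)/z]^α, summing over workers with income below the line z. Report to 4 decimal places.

Below the line: 33×€1,000, 13×€5,000, 2×€6,000, 39×€10,000 (q = 87 of N = 126).
Shortfall ratios: (11000−1000)/11000 = 0.9091 (×33); (11000−5000)/11000 = 0.5455 (×13); (11000−6000)/11000 = 0.4545 (×2); (11000−10000)/11000 = 0.0909 (×39).
Raised to α = 2.5: 0.78799 (×33); 0.21973 (×13); 0.13930 (×2); 0.00249 (×39).
Sum = 29.235838; FGT(2.5) = 29.235838 / 126 = 0.2320.

0.2320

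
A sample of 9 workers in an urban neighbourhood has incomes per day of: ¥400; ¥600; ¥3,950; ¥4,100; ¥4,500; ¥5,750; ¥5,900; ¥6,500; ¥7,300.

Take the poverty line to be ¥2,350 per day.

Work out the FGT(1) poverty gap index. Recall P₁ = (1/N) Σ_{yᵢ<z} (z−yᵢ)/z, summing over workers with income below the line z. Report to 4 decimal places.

Below the line: ¥400, ¥600 (q = 2 of N = 9).
Normalized shortfalls: (2350−400)/2350 = 0.8298; (2350−600)/2350 = 0.7447.
Sum of shortfalls = 1.574468; P₁ averages over all N: 1.574468 / 9 = 0.1749.

0.1749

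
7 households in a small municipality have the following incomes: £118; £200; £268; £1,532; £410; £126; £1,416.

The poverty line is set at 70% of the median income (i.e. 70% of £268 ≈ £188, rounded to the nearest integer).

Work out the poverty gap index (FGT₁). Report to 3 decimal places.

Poor units: £118, £126 (q = 2 of N = 7).
Shortfall ratios: (188−118)/188 = 0.3723; (188−126)/188 = 0.3298.
Σ = 0.702128. Dividing by the full population N = 7 gives P₁ = 0.100.

0.100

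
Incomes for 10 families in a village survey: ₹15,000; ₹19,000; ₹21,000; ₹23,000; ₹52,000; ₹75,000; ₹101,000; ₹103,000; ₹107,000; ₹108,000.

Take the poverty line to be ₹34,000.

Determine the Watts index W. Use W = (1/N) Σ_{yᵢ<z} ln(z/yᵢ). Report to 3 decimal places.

Below z: ₹15,000, ₹19,000, ₹21,000, ₹23,000 (q = 4 of N = 10).
Log gaps: ln(34000/15000) = 0.8183; ln(34000/19000) = 0.5819; ln(34000/21000) = 0.4818; ln(34000/23000) = 0.3909.
W = 2.272936 / 10 = 0.227.

0.227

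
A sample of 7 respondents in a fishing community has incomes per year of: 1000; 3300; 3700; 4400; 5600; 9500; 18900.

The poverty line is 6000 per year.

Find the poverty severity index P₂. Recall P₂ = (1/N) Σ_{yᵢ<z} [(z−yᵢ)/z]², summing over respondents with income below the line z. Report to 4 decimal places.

0.1599

Below z: 1000, 3300, 3700, 4400, 5600 (q = 5 of N = 7).
Normalized shortfalls: (6000−1000)/6000 = 0.8333; (6000−3300)/6000 = 0.4500; (6000−3700)/6000 = 0.3833; (6000−4400)/6000 = 0.2667; (6000−5600)/6000 = 0.0667.
Squared: 0.6944; 0.2025; 0.1469; 0.0711; 0.0044.
Sum = 1.119444; P₂ = 1.119444 / 7 = 0.1599.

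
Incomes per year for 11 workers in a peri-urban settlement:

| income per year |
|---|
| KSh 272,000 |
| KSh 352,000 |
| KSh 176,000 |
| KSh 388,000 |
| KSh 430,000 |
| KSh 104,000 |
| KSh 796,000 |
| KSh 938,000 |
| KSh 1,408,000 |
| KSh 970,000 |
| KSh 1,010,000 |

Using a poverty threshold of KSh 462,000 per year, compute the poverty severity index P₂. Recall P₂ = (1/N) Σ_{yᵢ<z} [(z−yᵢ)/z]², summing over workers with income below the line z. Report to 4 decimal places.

0.1127

Below the line: KSh 104,000, KSh 176,000, KSh 272,000, KSh 352,000, KSh 388,000, KSh 430,000 (q = 6 of N = 11).
Gap ratios (z−y)/z: (462000−104000)/462000 = 0.7749; (462000−176000)/462000 = 0.6190; (462000−272000)/462000 = 0.4113; (462000−352000)/462000 = 0.2381; (462000−388000)/462000 = 0.1602; (462000−430000)/462000 = 0.0693.
Squared: 0.6005; 0.3832; 0.1691; 0.0567; 0.0257; 0.0048.
Sum = 1.239951; P₂ = 1.239951 / 11 = 0.1127.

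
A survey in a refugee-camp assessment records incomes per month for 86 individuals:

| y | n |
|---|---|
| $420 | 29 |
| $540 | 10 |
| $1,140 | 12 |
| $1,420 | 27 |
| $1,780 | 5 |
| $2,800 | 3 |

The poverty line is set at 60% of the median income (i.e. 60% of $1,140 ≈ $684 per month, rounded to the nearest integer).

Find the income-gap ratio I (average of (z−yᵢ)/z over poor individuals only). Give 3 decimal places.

Incomes under z: 29×$420, 10×$540 (q = 39 of N = 86).
Shortfall ratios (z−y)/z: 0.3860 (×29), 0.2105 (×10); sum = 13.298246.
The income-gap ratio divides by q (the poor only): 13.298246 / 39 = 0.341.

0.341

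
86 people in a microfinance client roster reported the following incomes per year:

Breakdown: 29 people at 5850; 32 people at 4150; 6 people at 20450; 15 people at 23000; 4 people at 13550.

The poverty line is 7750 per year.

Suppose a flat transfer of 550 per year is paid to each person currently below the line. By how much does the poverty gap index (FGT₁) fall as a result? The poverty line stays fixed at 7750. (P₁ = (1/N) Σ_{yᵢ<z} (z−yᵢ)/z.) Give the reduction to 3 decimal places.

0.050

Before: below the line — 32×4150, 29×5850; poverty gap index (FGT₁) = 0.25551.
After the 550 transfer: below the line — 32×4700, 29×6400; poverty gap index (FGT₁) = 0.20518.
Reduction = 0.25551 − 0.20518 = 0.050.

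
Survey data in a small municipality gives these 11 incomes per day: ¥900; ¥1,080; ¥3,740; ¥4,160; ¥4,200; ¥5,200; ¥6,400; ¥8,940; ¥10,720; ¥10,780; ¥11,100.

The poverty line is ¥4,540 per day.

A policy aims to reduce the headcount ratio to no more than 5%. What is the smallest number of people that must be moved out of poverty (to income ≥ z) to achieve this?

5 of the 11 people are poor, so H = 5/11 = 0.455.
A headcount ratio of at most 5% allows at most ⌊0.05 × 11⌋ = 0 poor people.
So at least 5 − 0 = 5 must be lifted.

5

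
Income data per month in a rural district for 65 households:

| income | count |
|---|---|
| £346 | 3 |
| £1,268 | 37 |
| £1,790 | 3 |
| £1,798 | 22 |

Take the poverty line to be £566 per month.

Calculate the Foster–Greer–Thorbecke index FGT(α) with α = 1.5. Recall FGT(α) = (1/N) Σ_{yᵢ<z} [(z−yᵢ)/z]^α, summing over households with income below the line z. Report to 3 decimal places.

0.011

Below z: 3×£346 (q = 3 of N = 65).
Shortfall ratios: (566−346)/566 = 0.3887 (×3).
Raised to α = 1.5: 0.24233 (×3).
Sum = 0.726994; FGT(1.5) = 0.726994 / 65 = 0.011.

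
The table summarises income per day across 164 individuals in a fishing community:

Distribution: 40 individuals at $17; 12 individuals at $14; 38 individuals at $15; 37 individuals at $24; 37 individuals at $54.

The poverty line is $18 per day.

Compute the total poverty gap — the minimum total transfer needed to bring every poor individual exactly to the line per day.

$202

Below z: 12×$14, 38×$15, 40×$17 (q = 90 of N = 164).
Individual gaps: 12×(18−14) = 48; 38×(18−15) = 114; 40×(18−17) = 40.
Aggregate gap = $202.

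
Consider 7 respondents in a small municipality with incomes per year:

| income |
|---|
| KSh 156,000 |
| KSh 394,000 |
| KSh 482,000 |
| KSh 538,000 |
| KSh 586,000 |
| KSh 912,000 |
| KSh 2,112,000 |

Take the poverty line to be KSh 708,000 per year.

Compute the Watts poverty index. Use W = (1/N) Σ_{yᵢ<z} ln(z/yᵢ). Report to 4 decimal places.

0.4210

Incomes under z: KSh 156,000, KSh 394,000, KSh 482,000, KSh 538,000, KSh 586,000 (q = 5 of N = 7).
Log gaps: ln(708000/156000) = 1.5126; ln(708000/394000) = 0.5861; ln(708000/482000) = 0.3845; ln(708000/538000) = 0.2746; ln(708000/586000) = 0.1891.
W = 2.946891 / 7 = 0.4210.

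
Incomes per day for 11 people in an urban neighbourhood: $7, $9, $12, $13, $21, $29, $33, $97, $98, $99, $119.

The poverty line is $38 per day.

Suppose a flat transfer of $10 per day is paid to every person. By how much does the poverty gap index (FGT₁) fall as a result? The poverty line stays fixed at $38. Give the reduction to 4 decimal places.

Before: below the line — $7, $9, $12, $13, $21, $29, $33; poverty gap index (FGT₁) = 0.339713.
After the $10 transfer: below the line — $17, $19, $22, $23, $31; poverty gap index (FGT₁) = 0.186603.
Reduction = 0.339713 − 0.186603 = 0.1531.

0.1531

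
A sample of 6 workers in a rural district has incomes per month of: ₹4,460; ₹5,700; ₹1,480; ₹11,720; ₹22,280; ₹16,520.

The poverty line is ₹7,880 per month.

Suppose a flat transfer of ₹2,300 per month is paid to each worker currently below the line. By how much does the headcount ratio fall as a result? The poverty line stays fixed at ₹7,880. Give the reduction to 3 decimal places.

0.167

Before: below the line — ₹1,480, ₹4,460, ₹5,700; headcount ratio = 0.50000.
After the ₹2,300 transfer: below the line — ₹3,780, ₹6,760; headcount ratio = 0.33333.
Reduction = 0.50000 − 0.33333 = 0.167.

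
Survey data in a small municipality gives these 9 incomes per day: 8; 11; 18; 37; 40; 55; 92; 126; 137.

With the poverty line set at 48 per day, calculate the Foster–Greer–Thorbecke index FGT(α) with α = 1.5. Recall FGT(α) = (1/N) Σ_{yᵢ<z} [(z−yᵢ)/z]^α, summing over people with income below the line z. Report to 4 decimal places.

Below the line: 8, 11, 18, 37, 40 (q = 5 of N = 9).
Normalized shortfalls: (48−8)/48 = 0.8333; (48−11)/48 = 0.7708; (48−18)/48 = 0.6250; (48−37)/48 = 0.2292; (48−40)/48 = 0.1667.
Raised to α = 1.5: 0.76073; 0.67677; 0.49411; 0.10971; 0.06804.
Sum = 2.109348; FGT(1.5) = 2.109348 / 9 = 0.2344.

0.2344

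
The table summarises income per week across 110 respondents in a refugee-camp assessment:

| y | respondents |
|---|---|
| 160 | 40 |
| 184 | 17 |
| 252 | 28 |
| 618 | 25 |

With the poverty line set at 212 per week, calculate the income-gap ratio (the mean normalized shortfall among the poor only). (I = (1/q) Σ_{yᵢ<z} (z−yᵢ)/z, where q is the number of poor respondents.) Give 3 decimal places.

Poor units: 40×160, 17×184 (q = 57 of N = 110).
Relative gaps: 0.2453 (×40), 0.1321 (×17); sum = 12.056604.
I averages over the q = 57 poor units only: 12.056604 / 57 = 0.212.

0.212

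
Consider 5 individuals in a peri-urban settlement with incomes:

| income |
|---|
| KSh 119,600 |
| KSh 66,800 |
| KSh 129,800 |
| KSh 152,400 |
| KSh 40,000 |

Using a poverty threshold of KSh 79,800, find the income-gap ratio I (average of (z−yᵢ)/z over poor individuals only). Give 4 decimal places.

Below the line: KSh 40,000, KSh 66,800 (q = 2 of N = 5).
Shortfall ratios (z−y)/z: 0.4987, 0.1629; sum = 0.661654.
The income-gap ratio divides by q (the poor only): 0.661654 / 2 = 0.3308.

0.3308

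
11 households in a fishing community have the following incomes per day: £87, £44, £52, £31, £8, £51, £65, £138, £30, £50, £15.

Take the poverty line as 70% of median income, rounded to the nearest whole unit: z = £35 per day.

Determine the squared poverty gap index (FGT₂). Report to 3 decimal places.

Below z: £8, £15, £30, £31 (q = 4 of N = 11).
Normalized shortfalls: (35−8)/35 = 0.7714; (35−15)/35 = 0.5714; (35−30)/35 = 0.1429; (35−31)/35 = 0.1143.
Squared: 0.5951; 0.3265; 0.0204; 0.0131.
Sum = 0.955102; P₂ = 0.955102 / 11 = 0.087.

0.087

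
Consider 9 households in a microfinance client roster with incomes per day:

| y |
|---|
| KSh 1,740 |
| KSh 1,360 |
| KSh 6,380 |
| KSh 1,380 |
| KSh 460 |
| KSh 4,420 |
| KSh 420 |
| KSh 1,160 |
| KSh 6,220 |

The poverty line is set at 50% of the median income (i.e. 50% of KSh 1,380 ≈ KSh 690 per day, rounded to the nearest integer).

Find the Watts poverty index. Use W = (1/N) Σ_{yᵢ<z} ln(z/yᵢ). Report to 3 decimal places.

Below the line: KSh 420, KSh 460 (q = 2 of N = 9).
ln(z/y) terms: ln(690/420) = 0.4964; ln(690/460) = 0.4055.
W = 0.901902 / 9 = 0.100.

0.100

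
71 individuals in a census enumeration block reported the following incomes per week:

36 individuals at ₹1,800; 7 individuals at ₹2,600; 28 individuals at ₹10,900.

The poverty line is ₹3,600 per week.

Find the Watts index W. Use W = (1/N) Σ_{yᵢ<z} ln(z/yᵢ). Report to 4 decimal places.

0.3835

Poor units: 36×₹1,800, 7×₹2,600 (q = 43 of N = 71).
Log gaps: ln(3600/1800) = 0.6931 (×36); ln(3600/2600) = 0.3254 (×7).
W = 27.231255 / 71 = 0.3835.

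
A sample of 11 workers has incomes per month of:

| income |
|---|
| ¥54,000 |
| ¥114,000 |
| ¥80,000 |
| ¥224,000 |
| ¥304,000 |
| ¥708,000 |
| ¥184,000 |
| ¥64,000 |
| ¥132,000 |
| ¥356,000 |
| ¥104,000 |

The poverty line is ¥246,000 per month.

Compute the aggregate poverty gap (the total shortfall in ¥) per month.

¥1,012,000

Below the line: ¥54,000, ¥64,000, ¥80,000, ¥104,000, ¥114,000, ¥132,000, ¥184,000, ¥224,000 (q = 8 of N = 11).
Individual gaps: 246000−54000 = 192000; 246000−64000 = 182000; 246000−80000 = 166000; 246000−104000 = 142000; 246000−114000 = 132000; 246000−132000 = 114000; 246000−184000 = 62000; 246000−224000 = 22000.
Aggregate gap = ¥1,012,000.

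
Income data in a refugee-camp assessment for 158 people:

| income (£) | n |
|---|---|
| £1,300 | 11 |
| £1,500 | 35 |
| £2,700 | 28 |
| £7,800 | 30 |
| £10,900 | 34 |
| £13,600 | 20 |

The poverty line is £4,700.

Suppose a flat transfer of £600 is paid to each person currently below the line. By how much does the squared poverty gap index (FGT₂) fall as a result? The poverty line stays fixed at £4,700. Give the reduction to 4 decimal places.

0.0630

Before: below the line — 11×£1,300, 35×£1,500, 28×£2,700; squared poverty gap index (FGT₂) = 0.171210.
After the £600 transfer: below the line — 11×£1,900, 35×£2,100, 28×£3,300; squared poverty gap index (FGT₂) = 0.108222.
Reduction = 0.171210 − 0.108222 = 0.0630.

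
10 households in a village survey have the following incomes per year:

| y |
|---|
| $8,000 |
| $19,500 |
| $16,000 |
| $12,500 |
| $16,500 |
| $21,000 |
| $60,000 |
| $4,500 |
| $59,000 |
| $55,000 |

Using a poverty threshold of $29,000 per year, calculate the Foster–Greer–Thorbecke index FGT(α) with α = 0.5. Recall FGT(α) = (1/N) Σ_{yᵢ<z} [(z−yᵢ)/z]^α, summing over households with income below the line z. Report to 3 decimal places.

0.495

Below the line: $4,500, $8,000, $12,500, $16,000, $16,500, $19,500, $21,000 (q = 7 of N = 10).
Normalized shortfalls: (29000−4500)/29000 = 0.8448; (29000−8000)/29000 = 0.7241; (29000−12500)/29000 = 0.5690; (29000−16000)/29000 = 0.4483; (29000−16500)/29000 = 0.4310; (29000−19500)/29000 = 0.3276; (29000−21000)/29000 = 0.2759.
Raised to α = 0.5: 0.91915; 0.85096; 0.75430; 0.66953; 0.65653; 0.57235; 0.52523.
Sum = 4.948049; FGT(0.5) = 4.948049 / 10 = 0.495.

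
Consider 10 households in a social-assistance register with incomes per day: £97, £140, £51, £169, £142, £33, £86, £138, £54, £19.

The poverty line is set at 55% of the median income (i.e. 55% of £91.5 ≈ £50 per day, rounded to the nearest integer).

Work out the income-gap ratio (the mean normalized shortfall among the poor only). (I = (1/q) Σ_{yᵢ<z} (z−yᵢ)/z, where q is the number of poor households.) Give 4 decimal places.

Incomes under z: £19, £33 (q = 2 of N = 10).
Relative gaps: 0.6200, 0.3400; sum = 0.960000.
The income-gap ratio divides by q (the poor only): 0.960000 / 2 = 0.4800.

0.4800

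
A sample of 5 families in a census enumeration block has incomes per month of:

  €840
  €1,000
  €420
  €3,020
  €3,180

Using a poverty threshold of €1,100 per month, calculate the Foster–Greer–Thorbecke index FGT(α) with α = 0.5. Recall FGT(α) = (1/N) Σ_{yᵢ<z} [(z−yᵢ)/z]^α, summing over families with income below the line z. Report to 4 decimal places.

Below the line: €420, €840, €1,000 (q = 3 of N = 5).
Relative gaps: (1100−420)/1100 = 0.6182; (1100−840)/1100 = 0.2364; (1100−1000)/1100 = 0.0909.
Raised to α = 0.5: 0.78625; 0.48617; 0.30151.
Sum = 1.573929; FGT(0.5) = 1.573929 / 5 = 0.3148.

0.3148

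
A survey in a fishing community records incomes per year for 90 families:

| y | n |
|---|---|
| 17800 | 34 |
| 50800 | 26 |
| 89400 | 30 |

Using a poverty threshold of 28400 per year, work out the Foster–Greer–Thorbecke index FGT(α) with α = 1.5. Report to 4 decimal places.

Poor units: 34×17800 (q = 34 of N = 90).
Shortfall ratios: (28400−17800)/28400 = 0.3732 (×34).
Raised to α = 1.5: 0.22802 (×34).
Sum = 7.752829; FGT(1.5) = 7.752829 / 90 = 0.0861.

0.0861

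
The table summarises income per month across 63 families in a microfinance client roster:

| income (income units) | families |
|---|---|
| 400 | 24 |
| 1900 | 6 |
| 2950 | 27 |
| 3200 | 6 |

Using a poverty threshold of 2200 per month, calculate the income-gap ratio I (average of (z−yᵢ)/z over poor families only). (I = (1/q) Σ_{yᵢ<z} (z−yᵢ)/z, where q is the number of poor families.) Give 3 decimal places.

0.682

Below the line: 24×400, 6×1900 (q = 30 of N = 63).
Relative gaps: 0.8182 (×24), 0.1364 (×6); sum = 20.454545.
The income-gap ratio divides by q (the poor only): 20.454545 / 30 = 0.682.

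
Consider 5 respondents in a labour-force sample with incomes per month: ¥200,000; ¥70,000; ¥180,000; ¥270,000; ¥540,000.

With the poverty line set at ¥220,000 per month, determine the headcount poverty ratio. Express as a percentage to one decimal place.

3 of the 5 respondents have income below ¥220,000.
H = 3/5 = 60.0%.

60.0%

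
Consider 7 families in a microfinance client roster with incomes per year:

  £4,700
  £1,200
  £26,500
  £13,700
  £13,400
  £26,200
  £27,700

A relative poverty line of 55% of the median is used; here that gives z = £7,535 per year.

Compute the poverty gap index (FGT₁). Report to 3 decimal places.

0.174

Incomes under z: £1,200, £4,700 (q = 2 of N = 7).
Relative gaps: (7535−1200)/7535 = 0.8407; (7535−4700)/7535 = 0.3762.
Sum of shortfalls = 1.216987; P₁ averages over all N: 1.216987 / 7 = 0.174.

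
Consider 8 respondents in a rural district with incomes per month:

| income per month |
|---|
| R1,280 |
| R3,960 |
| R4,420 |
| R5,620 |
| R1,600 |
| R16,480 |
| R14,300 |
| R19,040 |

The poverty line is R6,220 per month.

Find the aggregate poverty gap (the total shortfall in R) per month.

Incomes under z: R1,280, R1,600, R3,960, R4,420, R5,620 (q = 5 of N = 8).
Individual gaps: 6220−1280 = 4940; 6220−1600 = 4620; 6220−3960 = 2260; 6220−4420 = 1800; 6220−5620 = 600.
Aggregate gap = R14,220.

R14,220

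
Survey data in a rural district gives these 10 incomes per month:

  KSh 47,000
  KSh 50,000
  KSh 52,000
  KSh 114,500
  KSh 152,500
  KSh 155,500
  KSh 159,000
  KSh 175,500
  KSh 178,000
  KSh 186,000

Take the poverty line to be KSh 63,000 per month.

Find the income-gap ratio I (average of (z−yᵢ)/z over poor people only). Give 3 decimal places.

Below z: KSh 47,000, KSh 50,000, KSh 52,000 (q = 3 of N = 10).
Shortfall ratios (z−y)/z: 0.2540, 0.2063, 0.1746; sum = 0.634921.
The income-gap ratio divides by q (the poor only): 0.634921 / 3 = 0.212.

0.212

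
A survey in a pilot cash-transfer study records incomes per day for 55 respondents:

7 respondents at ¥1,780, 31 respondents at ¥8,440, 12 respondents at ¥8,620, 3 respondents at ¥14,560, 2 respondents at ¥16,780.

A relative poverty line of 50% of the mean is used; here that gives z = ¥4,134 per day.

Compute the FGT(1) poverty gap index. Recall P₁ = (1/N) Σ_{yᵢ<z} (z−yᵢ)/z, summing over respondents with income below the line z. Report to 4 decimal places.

0.0725

Below the line: 7×¥1,780 (q = 7 of N = 55).
Gap ratios (z−y)/z: (4134−1780)/4134 = 0.5694 (×7).
Σ = 3.985970. Dividing by the full population N = 55 gives P₁ = 0.0725.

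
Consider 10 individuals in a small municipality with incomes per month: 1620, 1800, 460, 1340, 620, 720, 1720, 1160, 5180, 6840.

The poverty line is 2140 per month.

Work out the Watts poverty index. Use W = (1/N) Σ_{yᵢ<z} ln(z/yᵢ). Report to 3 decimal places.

0.562

Incomes under z: 460, 620, 720, 1160, 1340, 1620, 1720, 1800 (q = 8 of N = 10).
ln(z/y) terms: ln(2140/460) = 1.5373; ln(2140/620) = 1.2388; ln(2140/720) = 1.0893; ln(2140/1160) = 0.6124; ln(2140/1340) = 0.4681; ln(2140/1620) = 0.2784; ln(2140/1720) = 0.2185; ln(2140/1800) = 0.1730.
W = 5.615889 / 10 = 0.562.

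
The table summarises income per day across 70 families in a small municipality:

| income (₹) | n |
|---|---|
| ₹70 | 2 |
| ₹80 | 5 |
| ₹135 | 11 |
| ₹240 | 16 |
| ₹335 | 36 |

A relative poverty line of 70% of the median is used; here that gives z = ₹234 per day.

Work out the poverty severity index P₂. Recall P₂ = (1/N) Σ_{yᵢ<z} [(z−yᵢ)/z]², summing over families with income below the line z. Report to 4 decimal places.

0.0731

Incomes under z: 2×₹70, 5×₹80, 11×₹135 (q = 18 of N = 70).
Gap ratios (z−y)/z: (234−70)/234 = 0.7009 (×2); (234−80)/234 = 0.6581 (×5); (234−135)/234 = 0.4231 (×11).
Squared: 0.4912 (×2); 0.4331 (×5); 0.1790 (×11).
Sum = 5.116937; P₂ = 5.116937 / 70 = 0.0731.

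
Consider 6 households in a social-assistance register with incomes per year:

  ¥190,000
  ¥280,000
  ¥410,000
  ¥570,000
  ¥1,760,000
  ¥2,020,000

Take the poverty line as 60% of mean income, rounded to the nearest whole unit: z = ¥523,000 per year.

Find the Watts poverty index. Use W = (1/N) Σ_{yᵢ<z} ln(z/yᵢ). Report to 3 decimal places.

0.313

Below z: ¥190,000, ¥280,000, ¥410,000 (q = 3 of N = 6).
ln(z/y) terms: ln(523000/190000) = 1.0126; ln(523000/280000) = 0.6248; ln(523000/410000) = 0.2434.
W = 1.880774 / 6 = 0.313.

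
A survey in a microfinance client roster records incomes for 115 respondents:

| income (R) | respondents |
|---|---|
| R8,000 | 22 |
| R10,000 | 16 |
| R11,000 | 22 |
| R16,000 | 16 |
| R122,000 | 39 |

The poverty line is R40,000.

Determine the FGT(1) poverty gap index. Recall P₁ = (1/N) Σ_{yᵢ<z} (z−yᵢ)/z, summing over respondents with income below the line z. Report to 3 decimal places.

Incomes under z: 22×R8,000, 16×R10,000, 22×R11,000, 16×R16,000 (q = 76 of N = 115).
Relative gaps: (40000−8000)/40000 = 0.8000 (×22); (40000−10000)/40000 = 0.7500 (×16); (40000−11000)/40000 = 0.7250 (×22); (40000−16000)/40000 = 0.6000 (×16).
Σ = 55.150000. Dividing by the full population N = 115 gives P₁ = 0.480.

0.480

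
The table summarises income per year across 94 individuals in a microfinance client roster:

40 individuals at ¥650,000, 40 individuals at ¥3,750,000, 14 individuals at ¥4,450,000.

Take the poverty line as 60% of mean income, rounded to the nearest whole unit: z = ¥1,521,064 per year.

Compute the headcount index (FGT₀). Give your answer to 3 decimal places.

0.426

40 of the 94 individuals have income below ¥1,521,064.
H = 40/94 = 0.426.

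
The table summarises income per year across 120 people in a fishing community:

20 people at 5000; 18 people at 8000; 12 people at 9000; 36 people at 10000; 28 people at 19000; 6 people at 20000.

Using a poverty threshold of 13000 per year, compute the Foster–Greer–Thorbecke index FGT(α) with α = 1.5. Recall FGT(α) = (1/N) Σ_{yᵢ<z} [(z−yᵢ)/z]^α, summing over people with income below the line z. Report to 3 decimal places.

0.167

Incomes under z: 20×5000, 18×8000, 12×9000, 36×10000 (q = 86 of N = 120).
Shortfall ratios: (13000−5000)/13000 = 0.6154 (×20); (13000−8000)/13000 = 0.3846 (×18); (13000−9000)/13000 = 0.3077 (×12); (13000−10000)/13000 = 0.2308 (×36).
Raised to α = 1.5: 0.48275 (×20); 0.23853 (×18); 0.17068 (×12); 0.11086 (×36).
Sum = 19.987468; FGT(1.5) = 19.987468 / 120 = 0.167.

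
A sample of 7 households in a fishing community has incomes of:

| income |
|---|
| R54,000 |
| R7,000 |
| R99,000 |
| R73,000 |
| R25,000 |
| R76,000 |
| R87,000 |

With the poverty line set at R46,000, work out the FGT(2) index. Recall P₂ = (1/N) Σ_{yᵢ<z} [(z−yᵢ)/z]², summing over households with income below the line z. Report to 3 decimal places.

Below z: R7,000, R25,000 (q = 2 of N = 7).
Shortfall ratios: (46000−7000)/46000 = 0.8478; (46000−25000)/46000 = 0.4565.
Squared: 0.7188; 0.2084.
Sum = 0.927221; P₂ = 0.927221 / 7 = 0.132.

0.132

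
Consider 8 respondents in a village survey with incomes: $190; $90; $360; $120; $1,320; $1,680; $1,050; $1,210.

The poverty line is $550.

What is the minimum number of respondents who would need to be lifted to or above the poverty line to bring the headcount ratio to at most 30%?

4 of the 8 respondents are poor, so H = 4/8 = 0.500.
A headcount ratio of at most 30% allows at most ⌊0.30 × 8⌋ = 2 poor respondents.
So at least 4 − 2 = 2 must be lifted.

2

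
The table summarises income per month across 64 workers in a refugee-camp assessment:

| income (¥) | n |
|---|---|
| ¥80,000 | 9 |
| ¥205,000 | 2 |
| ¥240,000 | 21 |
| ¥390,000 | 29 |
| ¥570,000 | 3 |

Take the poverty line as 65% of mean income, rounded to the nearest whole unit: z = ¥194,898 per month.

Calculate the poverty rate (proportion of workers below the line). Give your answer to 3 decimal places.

9 of the 64 workers have income below ¥194,898.
H = 9/64 = 0.141.

0.141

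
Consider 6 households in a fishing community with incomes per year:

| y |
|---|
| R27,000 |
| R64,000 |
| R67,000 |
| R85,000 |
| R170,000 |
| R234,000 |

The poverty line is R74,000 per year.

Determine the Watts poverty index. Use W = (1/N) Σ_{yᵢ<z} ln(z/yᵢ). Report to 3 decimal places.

0.209

Poor units: R27,000, R64,000, R67,000 (q = 3 of N = 6).
Log shortfalls: ln(74000/27000) = 1.0082; ln(74000/64000) = 0.1452; ln(74000/67000) = 0.0994.
W = 1.252783 / 6 = 0.209.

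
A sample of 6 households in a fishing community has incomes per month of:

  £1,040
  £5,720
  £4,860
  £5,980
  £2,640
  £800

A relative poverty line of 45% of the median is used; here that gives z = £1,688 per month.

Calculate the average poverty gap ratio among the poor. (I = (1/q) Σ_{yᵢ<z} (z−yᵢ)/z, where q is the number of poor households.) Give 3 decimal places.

0.455

Poor units: £800, £1,040 (q = 2 of N = 6).
Relative gaps: 0.5261, 0.3839; sum = 0.909953.
The income-gap ratio divides by q (the poor only): 0.909953 / 2 = 0.455.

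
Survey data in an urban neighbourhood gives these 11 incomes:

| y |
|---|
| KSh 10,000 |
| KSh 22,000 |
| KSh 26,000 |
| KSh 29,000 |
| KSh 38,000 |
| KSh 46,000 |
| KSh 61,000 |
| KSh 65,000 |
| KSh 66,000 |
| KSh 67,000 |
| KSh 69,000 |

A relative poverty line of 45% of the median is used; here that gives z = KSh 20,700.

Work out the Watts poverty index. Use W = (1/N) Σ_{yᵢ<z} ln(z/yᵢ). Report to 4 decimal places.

0.0661

Below z: KSh 10,000 (q = 1 of N = 11).
ln(z/y) terms: ln(20700/10000) = 0.7275.
W = 0.727549 / 11 = 0.0661.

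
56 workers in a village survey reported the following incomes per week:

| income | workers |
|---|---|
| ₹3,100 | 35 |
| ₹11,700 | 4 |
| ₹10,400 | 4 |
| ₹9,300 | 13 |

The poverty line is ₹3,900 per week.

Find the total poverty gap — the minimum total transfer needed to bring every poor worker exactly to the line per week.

₹28,000

Poor units: 35×₹3,100 (q = 35 of N = 56).
Individual gaps: 35×(3900−3100) = 28000.
Aggregate gap = ₹28,000.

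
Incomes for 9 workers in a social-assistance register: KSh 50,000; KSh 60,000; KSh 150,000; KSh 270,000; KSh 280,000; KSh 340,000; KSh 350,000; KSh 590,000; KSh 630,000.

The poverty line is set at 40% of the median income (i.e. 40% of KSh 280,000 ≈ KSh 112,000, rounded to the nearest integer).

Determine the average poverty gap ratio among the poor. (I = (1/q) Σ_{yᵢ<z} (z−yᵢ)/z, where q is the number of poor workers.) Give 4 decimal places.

Poor units: KSh 50,000, KSh 60,000 (q = 2 of N = 9).
Relative gaps: 0.5536, 0.4643; sum = 1.017857.
I averages over the q = 2 poor units only: 1.017857 / 2 = 0.5089.

0.5089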